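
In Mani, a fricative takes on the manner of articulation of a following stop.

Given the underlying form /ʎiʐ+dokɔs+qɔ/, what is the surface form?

[ʎiɖdokɔtqɔ]

The rule targets /ʐ/ (voiced retroflex fricative), which sits before the trigger /d/ (stop).
A voiced retroflex stop is [ɖ], so the surface segment is [ɖ].
The same rule applies at the second boundary: /s/ → [t] next to /q/.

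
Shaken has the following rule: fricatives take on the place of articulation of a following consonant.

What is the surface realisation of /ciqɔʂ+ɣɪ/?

/ʂ/ is a voiceless retroflex fricative. The following trigger /ɣ/ is velar, so /ʂ/ must become velar as well.
A voiceless velar fricative is [x], so the surface segment is [x].

[ciqɔxɣɪ]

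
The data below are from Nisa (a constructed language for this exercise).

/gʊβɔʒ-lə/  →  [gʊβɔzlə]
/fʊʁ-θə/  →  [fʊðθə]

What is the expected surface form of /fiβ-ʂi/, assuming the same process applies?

[fiʐʂi]

The data show regressive place assimilation: /ʒ/ → [z] before /l/; /ʁ/ → [ð] before /θ/. In each pair only place changes, matching the following consonant, while manner and voice stay constant.
The rule targets /β/ (voiced bilabial fricative), which sits before the trigger /ʂ/ (retroflex).
A voiced retroflex fricative is [ʐ], so the surface segment is [ʐ].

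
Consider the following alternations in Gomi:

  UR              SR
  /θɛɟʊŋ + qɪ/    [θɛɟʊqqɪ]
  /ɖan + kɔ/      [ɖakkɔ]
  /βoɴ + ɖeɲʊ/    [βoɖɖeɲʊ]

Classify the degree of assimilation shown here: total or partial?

The segment that alternates is /ŋ/, which surfaces as [q] when adjacent to /q/.
The output [q] is identical to the trigger /q/ — every feature (place, manner, voicing) has been copied — so this is total assimilation.
The other forms behave the same way: /n/ → [k] before /k/; /ɴ/ → [ɖ] before /ɖ/ — in each case the output is a copy of the following consonant.

total assimilation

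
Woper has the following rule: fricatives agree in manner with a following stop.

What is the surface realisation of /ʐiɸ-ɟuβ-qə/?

/ɸ/ is a voiceless bilabial fricative. The following trigger /ɟ/ is a stop, so /ɸ/ must become a stop as well.
Changing only its manner to stop gives [p] — the voiceless bilabial stop.
The same rule applies at the second boundary: /β/ → [b] next to /q/.

[ʐipɟubqə]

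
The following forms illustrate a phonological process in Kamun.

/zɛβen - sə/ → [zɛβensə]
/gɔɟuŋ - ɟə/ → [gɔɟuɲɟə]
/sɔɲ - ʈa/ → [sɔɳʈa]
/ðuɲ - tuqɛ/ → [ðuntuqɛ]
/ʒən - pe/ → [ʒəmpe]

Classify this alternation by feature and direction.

Comparing underlying and surface forms, /ŋ/ → [ɲ] is the alternation; the neighbouring /ɟ/ is constant.
/ŋ/ is velar while /ɟ/ is palatal; the output [ɲ] is palatal, matching the trigger — so the feature that spreads is place.
Manner and voice are unchanged, so the assimilation is partial, not total.
The other alternating forms pattern the same way: /ɲ/ → [ɳ] before /ʈ/ (palatal → retroflex, matching retroflex); /ɲ/ → [n] before /t/ (palatal → alveolar, matching alveolar); /n/ → [m] before /p/ (alveolar → bilabial, matching bilabial) — only place changes, and always toward the following segment.
No alternation appears in [zɛβensə]: there the adjacent consonants already agree in place (/n/ and /s/ are both alveolar), so this form is consistent with the same rule.
Since the segment that changes precedes the conditioning segment, the assimilation is regressive.

regressive place assimilation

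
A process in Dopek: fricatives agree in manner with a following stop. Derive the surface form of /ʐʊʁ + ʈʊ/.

The rule targets /ʁ/ (voiced uvular fricative), which sits before the trigger /ʈ/ (stop).
A voiced uvular stop is [ɢ], so the surface segment is [ɢ].

[ʐʊɢʈʊ]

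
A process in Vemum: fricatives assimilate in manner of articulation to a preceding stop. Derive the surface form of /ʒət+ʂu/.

/ʂ/ is a voiceless retroflex fricative. The preceding trigger /t/ is a stop, so /ʂ/ must become a stop as well.
Changing only its manner to stop gives [ʈ] — the voiceless retroflex stop.

[ʒətʈu]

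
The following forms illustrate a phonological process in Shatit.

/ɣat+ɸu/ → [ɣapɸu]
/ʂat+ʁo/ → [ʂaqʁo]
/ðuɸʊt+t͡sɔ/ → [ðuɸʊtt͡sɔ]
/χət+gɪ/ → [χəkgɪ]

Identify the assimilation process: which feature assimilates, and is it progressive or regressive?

The segment that alternates is /t/, which surfaces as [p] when adjacent to /ɸ/.
/t/ is alveolar while /ɸ/ is bilabial; the output [p] is bilabial, matching the trigger — so the feature that spreads is place.
Manner and voice are unchanged, so the assimilation is partial, not total.
The other alternating forms pattern the same way: /t/ → [q] before /ʁ/ (alveolar → uvular, matching uvular); /t/ → [k] before /g/ (alveolar → velar, matching velar) — only place changes, and always toward the following segment.
Nothing changes in [ðuɸʊtt͡sɔ]: there the adjacent consonants already agree in place (/t/ and /t͡s/ are both alveolar), so this form is consistent with the same rule.
The trigger is the following segment, so the direction is regressive (anticipatory).

regressive place assimilation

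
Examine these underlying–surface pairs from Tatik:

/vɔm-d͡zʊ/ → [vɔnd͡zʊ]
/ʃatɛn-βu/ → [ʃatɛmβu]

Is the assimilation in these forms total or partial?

partial assimilation

The segment that alternates is /m/, which surfaces as [n] when adjacent to /d͡z/.
/m/ is bilabial while /d͡z/ is alveolar; the output [n] is alveolar, matching the trigger — so the feature that spreads is place.
Manner and voice are unchanged, so the assimilation is partial, not total.
Checking the remaining alternation: /n/ → [m] before /β/ (alveolar → bilabial, matching bilabial) — only place changes, and always toward the following segment.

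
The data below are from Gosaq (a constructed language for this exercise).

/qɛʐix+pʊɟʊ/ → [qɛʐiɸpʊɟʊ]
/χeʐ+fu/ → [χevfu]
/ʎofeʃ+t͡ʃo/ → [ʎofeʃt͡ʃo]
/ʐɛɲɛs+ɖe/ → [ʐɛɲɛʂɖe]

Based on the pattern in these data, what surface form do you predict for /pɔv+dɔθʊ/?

The data show regressive place assimilation: /x/ → [ɸ] before /p/; /ʐ/ → [v] before /f/; /s/ → [ʂ] before /ɖ/. In each pair only place changes, matching the following consonant, while manner and voice stay constant.
Nothing changes in [ʎofeʃt͡ʃo]: there the adjacent consonants already agree in place (/ʃ/ and /t͡ʃ/ are both postalveolar), so this form is consistent with the same rule.
The rule targets /v/ (voiced labiodental fricative), which sits before the trigger /d/ (alveolar).
The voiced alveolar fricative is [z], so /v/ → [z].

[pɔzdɔθʊ]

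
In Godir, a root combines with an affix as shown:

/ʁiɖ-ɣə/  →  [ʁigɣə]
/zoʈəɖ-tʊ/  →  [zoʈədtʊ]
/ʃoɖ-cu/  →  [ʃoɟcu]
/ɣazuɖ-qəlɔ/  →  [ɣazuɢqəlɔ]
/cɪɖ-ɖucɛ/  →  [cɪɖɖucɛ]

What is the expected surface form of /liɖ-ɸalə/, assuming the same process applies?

[libɸalə]

The data show regressive place assimilation: /ɖ/ → [g] before /ɣ/; /ɖ/ → [d] before /t/; /ɖ/ → [ɟ] before /c/; /ɖ/ → [ɢ] before /q/. In each pair only place changes, matching the following consonant, while manner and voice stay constant.
Nothing changes in [cɪɖɖucɛ]: there the adjacent consonants already agree in place (/ɖ/ and /ɖ/ are both retroflex), so this form is consistent with the same rule.
The rule targets /ɖ/ (voiced retroflex stop), which sits before the trigger /ɸ/ (bilabial).
A voiced bilabial stop is [b], so the surface segment is [b].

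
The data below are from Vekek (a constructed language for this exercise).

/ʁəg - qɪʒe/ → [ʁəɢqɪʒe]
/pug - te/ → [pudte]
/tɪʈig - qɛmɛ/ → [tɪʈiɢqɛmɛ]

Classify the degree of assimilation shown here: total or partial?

partial assimilation

Underlying /g/ is realised as [ɢ] next to /q/; /q/ itself does not change.
The change velar → uvular matches the place of the following /q/, identifying this as place assimilation.
Manner and voice are unchanged, so the assimilation is partial, not total.
The same holds elsewhere in the data: /g/ → [d] before /t/ (velar → alveolar, matching alveolar) — only place changes, and always toward the following segment.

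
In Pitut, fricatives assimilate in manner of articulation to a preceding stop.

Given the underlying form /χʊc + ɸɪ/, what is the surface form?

/ɸ/ is a voiceless bilabial fricative. The preceding trigger /c/ is a stop, so /ɸ/ must become a stop as well.
A voiceless bilabial stop is [p], so the surface segment is [p].

[χʊcpɪ]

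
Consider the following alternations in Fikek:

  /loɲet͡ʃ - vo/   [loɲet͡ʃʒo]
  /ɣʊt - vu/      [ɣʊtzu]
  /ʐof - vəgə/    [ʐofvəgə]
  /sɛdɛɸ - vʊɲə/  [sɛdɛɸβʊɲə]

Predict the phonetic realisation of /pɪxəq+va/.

[pɪxəqʁa]

The data show progressive place assimilation: /v/ → [ʒ] after /t͡ʃ/; /v/ → [z] after /t/; /v/ → [β] after /ɸ/. In each pair only place changes, matching the preceding consonant, while manner and voice stay constant.
No alternation appears in [ʐofvəgə]: there the adjacent consonants already agree in place (/v/ and /f/ are both labiodental), so this form is consistent with the same rule.
/v/ is a voiced labiodental fricative. The preceding trigger /q/ is uvular, so /v/ must become uvular as well.
The voiced uvular fricative is [ʁ], so /v/ → [ʁ].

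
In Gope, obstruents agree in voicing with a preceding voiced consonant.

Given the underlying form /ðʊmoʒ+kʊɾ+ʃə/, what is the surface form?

[ðʊmoʒgʊɾʒə]

/k/ is a voiceless velar stop. The preceding trigger /ʒ/ is voiced, so /k/ must become voiced as well.
Changing only its voicing to voiced gives [g] — the voiced velar stop.
The same rule applies at the second boundary: /ʃ/ → [ʒ] next to /ɾ/.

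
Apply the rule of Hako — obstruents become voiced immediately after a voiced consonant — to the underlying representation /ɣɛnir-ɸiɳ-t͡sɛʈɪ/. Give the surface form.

[ɣɛnirβiɳd͡zɛʈɪ]

/ɸ/ is a voiceless bilabial fricative. The preceding trigger /r/ is voiced, so /ɸ/ must become voiced as well.
Changing only its voicing to voiced gives [β] — the voiced bilabial fricative.
At the second juncture, /t͡s/ likewise becomes [d͡z] adjacent to /ɳ/.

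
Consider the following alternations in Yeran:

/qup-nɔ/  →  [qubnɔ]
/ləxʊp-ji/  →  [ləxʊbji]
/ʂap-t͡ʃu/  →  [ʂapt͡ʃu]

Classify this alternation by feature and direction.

Comparing underlying and surface forms, /p/ → [b] is the alternation; the neighbouring /n/ is constant.
The change voiceless → voiced matches the voicing of the following /n/, identifying this as voicing assimilation.
Place and manner are unchanged, so the assimilation is partial, not total.
The same holds elsewhere in the data: /p/ → [b] before /j/ (voiceless → voiced, matching voiced) — only voicing changes, and always toward the following segment.
No alternation appears in [ʂapt͡ʃu]: there the adjacent consonants already agree in voicing (/p/ and /t͡ʃ/ are both voiceless), so this form is consistent with the same rule.
The trigger is the following segment, so the direction is regressive (anticipatory).

regressive voicing assimilation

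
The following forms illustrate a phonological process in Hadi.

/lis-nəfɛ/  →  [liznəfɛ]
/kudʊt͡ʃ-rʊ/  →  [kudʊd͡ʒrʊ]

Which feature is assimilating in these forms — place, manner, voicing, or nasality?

voicing

Underlying /s/ is realised as [z] next to /n/; /n/ itself does not change.
The change voiceless → voiced matches the voicing of the following /n/, identifying this as voicing assimilation.
The other alternating form patterns the same way: /t͡ʃ/ → [d͡ʒ] before /r/ (voiceless → voiced, matching voiced) — only voicing changes, and always toward the following segment.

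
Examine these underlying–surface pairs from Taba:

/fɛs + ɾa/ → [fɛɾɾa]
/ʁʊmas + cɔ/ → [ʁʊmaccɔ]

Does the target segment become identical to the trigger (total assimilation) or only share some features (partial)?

total assimilation

Underlying /s/ is realised as [ɾ] next to /ɾ/; /ɾ/ itself does not change.
The output [ɾ] is identical to the trigger /ɾ/ — every feature (place, manner, voicing) has been copied — so this is total assimilation.
The remaining alternation confirms this: /s/ → [c] before /c/ — in each case the output is a copy of the following consonant.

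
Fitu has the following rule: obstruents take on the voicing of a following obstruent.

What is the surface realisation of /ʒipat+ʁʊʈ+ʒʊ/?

[ʒipadʁʊɖʒʊ]

/t/ is a voiceless alveolar stop. The following trigger /ʁ/ is voiced, so /t/ must become voiced as well.
Changing only its voicing to voiced gives [d] — the voiced alveolar stop.
At the second juncture, /ʈ/ likewise becomes [ɖ] adjacent to /ʒ/.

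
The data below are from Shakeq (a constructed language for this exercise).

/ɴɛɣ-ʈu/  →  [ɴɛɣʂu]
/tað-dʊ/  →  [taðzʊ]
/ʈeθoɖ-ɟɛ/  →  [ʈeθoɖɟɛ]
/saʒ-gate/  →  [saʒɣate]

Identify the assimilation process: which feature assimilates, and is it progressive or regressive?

progressive manner assimilation

Underlying /ʈ/ is realised as [ʂ] next to /ɣ/; /ɣ/ itself does not change.
/ʈ/ is a stop while /ɣ/ is a fricative; the output [ʂ] is a fricative, matching the trigger — so the feature that spreads is manner.
Place and voice are unchanged, so the assimilation is partial, not total.
The same holds elsewhere in the data: /d/ → [z] after /ð/ (stop → fricative, matching a fricative); /g/ → [ɣ] after /ʒ/ (stop → fricative, matching a fricative) — only manner changes, and always toward the preceding segment.
Nothing changes in [ʈeθoɖɟɛ]: there the adjacent consonants already agree in manner (/ɟ/ and /ɖ/ are both stops), so this form is consistent with the same rule.
Since the segment that changes follows the conditioning segment, the assimilation is progressive.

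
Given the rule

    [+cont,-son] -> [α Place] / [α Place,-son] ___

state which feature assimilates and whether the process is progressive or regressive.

progressive place assimilation

The shared variable α links the value of the place features (abbreviated [Place]) on the target to the same value on the neighbouring segment, so place is the feature that assimilates.
The conditioning segment sits to the left of the focus bar, meaning the trigger precedes the segment that changes — progressive assimilation.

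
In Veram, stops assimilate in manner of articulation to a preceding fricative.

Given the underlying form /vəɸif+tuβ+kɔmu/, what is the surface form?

[vəɸifsuβxɔmu]

The rule targets /t/ (voiceless alveolar stop), which sits after the trigger /f/ (fricative).
A voiceless alveolar fricative is [s], so the surface segment is [s].
The same rule applies at the second boundary: /k/ → [x] next to /β/.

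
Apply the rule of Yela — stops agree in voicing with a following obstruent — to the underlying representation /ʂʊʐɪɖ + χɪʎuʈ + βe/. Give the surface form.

[ʂʊʐɪʈχɪʎuɖβe]

The rule targets /ɖ/ (voiced retroflex stop), which sits before the trigger /χ/ (voiceless).
The voiceless retroflex stop is [ʈ], so /ɖ/ → [ʈ].
The same rule applies at the second boundary: /ʈ/ → [ɖ] next to /β/.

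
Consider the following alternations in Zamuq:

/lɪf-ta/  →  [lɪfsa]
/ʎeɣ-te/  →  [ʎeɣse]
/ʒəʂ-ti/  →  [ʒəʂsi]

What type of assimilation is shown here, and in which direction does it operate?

The segment that alternates is /t/, which surfaces as [s] when adjacent to /f/.
The change stop → fricative matches the manner of the preceding /f/, identifying this as manner assimilation.
Place and voice are unchanged, so the assimilation is partial, not total.
The same holds elsewhere in the data: /t/ → [s] after /ɣ/ (stop → fricative, matching a fricative); /t/ → [s] after /ʂ/ (stop → fricative, matching a fricative) — only manner changes, and always toward the preceding segment.
The trigger is the preceding segment, so the direction is progressive (perseverative).

progressive manner assimilation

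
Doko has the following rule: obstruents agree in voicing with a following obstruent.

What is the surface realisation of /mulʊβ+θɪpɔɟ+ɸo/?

/β/ is a voiced bilabial fricative. The following trigger /θ/ is voiceless, so /β/ must become voiceless as well.
The voiceless bilabial fricative is [ɸ], so /β/ → [ɸ].
At the second juncture, /ɟ/ likewise becomes [c] adjacent to /ɸ/.

[mulʊɸθɪpɔcɸo]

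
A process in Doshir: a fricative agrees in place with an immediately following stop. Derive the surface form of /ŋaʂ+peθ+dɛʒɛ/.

/ʂ/ is a voiceless retroflex fricative. The following trigger /p/ is bilabial, so /ʂ/ must become bilabial as well.
A voiceless bilabial fricative is [ɸ], so the surface segment is [ɸ].
The same rule applies at the second boundary: /θ/ → [s] next to /d/.

[ŋaɸpesdɛʒɛ]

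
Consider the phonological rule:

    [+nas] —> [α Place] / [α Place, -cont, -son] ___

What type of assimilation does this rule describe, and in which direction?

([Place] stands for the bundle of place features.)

The rule copies the place features (abbreviated [Place]) from the environment onto the target, so the assimilating feature is place.
The conditioning segment sits to the left of the focus bar, meaning the trigger precedes the segment that changes — progressive assimilation.

progressive place assimilation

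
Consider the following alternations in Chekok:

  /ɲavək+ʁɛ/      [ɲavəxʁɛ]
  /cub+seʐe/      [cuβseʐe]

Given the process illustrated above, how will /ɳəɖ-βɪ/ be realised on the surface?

The data show regressive manner assimilation: /k/ → [x] before /ʁ/; /b/ → [β] before /s/. In each pair only manner changes, matching the following consonant, while place and voice stay constant.
/ɖ/ is a voiced retroflex stop. The following trigger /β/ is a fricative, so /ɖ/ must become a fricative as well.
The voiced retroflex fricative is [ʐ], so /ɖ/ → [ʐ].

[ɳəʐβɪ]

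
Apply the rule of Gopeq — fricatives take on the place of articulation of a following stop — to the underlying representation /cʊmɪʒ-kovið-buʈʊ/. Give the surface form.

/ʒ/ is a voiced postalveolar fricative. The following trigger /k/ is velar, so /ʒ/ must become velar as well.
A voiced velar fricative is [ɣ], so the surface segment is [ɣ].
At the second juncture, /ð/ likewise becomes [β] adjacent to /b/.

[cʊmɪɣkoviβbuʈʊ]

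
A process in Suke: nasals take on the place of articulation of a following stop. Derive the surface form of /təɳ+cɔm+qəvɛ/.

/ɳ/ is a voiced retroflex nasal. The following trigger /c/ is palatal, so /ɳ/ must become palatal as well.
A voiced palatal nasal is [ɲ], so the surface segment is [ɲ].
The same rule applies at the second boundary: /m/ → [ɴ] next to /q/.

[təɲcɔɴqəvɛ]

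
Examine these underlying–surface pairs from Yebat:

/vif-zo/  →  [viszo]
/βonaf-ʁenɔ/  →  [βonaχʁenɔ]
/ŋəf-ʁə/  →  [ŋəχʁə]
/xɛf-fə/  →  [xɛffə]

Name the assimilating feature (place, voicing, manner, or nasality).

Underlying /f/ is realised as [s] next to /z/; /z/ itself does not change.
The change labiodental → alveolar matches the place of the following /z/, identifying this as place assimilation.
The same holds elsewhere in the data: /f/ → [χ] before /ʁ/ (labiodental → uvular, matching uvular) — only place changes, and always toward the following segment.
Nothing changes in [xɛffə]: there the adjacent consonants already agree in place (/f/ and /f/ are both labiodental), so this form is consistent with the same rule.

place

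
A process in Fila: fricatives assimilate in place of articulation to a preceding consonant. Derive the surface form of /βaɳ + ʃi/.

[βaɳʂi]

/ʃ/ is a voiceless postalveolar fricative. The preceding trigger /ɳ/ is retroflex, so /ʃ/ must become retroflex as well.
Changing only its place to retroflex gives [ʂ] — the voiceless retroflex fricative.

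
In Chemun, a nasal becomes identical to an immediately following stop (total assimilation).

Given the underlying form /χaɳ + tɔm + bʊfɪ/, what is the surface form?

[χattɔbbʊfɪ]

/ɳ/ is the segment targeted by the rule; it sits immediately before /t/, so it assimilates completely and surfaces as [t].
The same rule applies at the second boundary: /m/ → [b] next to /b/.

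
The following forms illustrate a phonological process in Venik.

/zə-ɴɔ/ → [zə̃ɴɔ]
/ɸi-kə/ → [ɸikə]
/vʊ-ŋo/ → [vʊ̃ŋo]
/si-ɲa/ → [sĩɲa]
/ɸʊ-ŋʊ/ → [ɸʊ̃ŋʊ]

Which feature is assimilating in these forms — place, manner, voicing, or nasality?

nasality

The vowel /ə/ surfaces as nasalised [ə̃] next to the following nasal /ɴ/ — it has acquired the [+nasal] feature of its neighbour.
Likewise in the remaining data: /ʊ/ → [ʊ̃] before /ŋ/; /i/ → [ĩ] before /ɲ/ — each time a vowel is nasalised next to a following nasal.
No change occurs in [ɸikə] because the vowel at the boundary is adjacent to an oral consonant, not a nasal (/i/ next to /k/).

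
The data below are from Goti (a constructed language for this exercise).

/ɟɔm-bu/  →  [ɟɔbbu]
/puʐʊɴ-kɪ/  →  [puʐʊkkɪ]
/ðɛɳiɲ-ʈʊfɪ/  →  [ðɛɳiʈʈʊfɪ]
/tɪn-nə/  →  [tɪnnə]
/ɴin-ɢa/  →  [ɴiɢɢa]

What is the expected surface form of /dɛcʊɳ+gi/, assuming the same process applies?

The data show regressive total assimilation (/m/ → [b] before /b/; /ɴ/ → [k] before /k/; /ɲ/ → [ʈ] before /ʈ/; /n/ → [ɢ] before /ɢ/): in every case the target segment becomes identical to its following neighbour, copying more than a single feature.
In [tɪnnə] the two consonants at the boundary are already identical (/n/ + /n/), so the rule applies vacuously and nothing changes.
/ɳ/ is the segment targeted by the rule; it sits immediately before /g/, so it assimilates completely and surfaces as [g].

[dɛcʊggi]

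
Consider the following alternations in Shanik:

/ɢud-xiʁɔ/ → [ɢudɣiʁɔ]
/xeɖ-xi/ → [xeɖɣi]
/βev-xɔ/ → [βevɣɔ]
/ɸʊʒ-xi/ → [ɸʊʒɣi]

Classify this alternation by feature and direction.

The segment that alternates is /x/, which surfaces as [ɣ] when adjacent to /d/.
/x/ is voiceless while /d/ is voiced; the output [ɣ] is voiced, matching the trigger — so the feature that spreads is voicing.
Place and manner are unchanged, so the assimilation is partial, not total.
Checking the remaining alternations: /x/ → [ɣ] after /ɖ/ (voiceless → voiced, matching voiced); /x/ → [ɣ] after /v/ (voiceless → voiced, matching voiced); /x/ → [ɣ] after /ʒ/ (voiceless → voiced, matching voiced) — only voicing changes, and always toward the preceding segment.
The trigger is the preceding segment, so the direction is progressive (perseverative).

progressive voicing assimilation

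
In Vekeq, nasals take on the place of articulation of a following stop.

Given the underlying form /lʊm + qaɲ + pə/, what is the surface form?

[lʊɴqampə]

/m/ is a voiced bilabial nasal. The following trigger /q/ is uvular, so /m/ must become uvular as well.
Changing only its place to uvular gives [ɴ] — the voiced uvular nasal.
At the second juncture, /ɲ/ likewise becomes [m] adjacent to /p/.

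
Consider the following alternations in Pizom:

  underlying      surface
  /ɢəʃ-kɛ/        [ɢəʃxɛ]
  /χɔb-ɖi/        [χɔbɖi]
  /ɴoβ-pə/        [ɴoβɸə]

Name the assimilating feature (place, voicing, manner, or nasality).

The segment that alternates is /k/, which surfaces as [x] when adjacent to /ʃ/.
/k/ is a stop while /ʃ/ is a fricative; the output [x] is a fricative, matching the trigger — so the feature that spreads is manner.
The same holds elsewhere in the data: /p/ → [ɸ] after /β/ (stop → fricative, matching a fricative) — only manner changes, and always toward the preceding segment.
Nothing changes in [χɔbɖi]: there the adjacent consonants already agree in manner (/ɖ/ and /b/ are both stops), so this form is consistent with the same rule.

manner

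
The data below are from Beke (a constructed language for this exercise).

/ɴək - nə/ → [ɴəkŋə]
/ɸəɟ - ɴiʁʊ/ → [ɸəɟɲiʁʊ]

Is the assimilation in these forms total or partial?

Comparing underlying and surface forms, /n/ → [ŋ] is the alternation; the neighbouring /k/ is constant.
/n/ is alveolar while /k/ is velar; the output [ŋ] is velar, matching the trigger — so the feature that spreads is place.
Manner and voice are unchanged, so the assimilation is partial, not total.
Checking the remaining alternation: /ɴ/ → [ɲ] after /ɟ/ (uvular → palatal, matching palatal) — only place changes, and always toward the preceding segment.

partial assimilation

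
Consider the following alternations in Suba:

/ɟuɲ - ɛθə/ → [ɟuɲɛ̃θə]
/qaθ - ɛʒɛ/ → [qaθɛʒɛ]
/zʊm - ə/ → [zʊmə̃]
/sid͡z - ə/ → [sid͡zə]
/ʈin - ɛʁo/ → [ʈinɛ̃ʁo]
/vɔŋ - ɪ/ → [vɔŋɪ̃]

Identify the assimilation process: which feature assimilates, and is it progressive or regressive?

progressive nasality assimilation (vowel nasalisation)

The vowel /ɛ/ surfaces as nasalised [ɛ̃] next to the preceding nasal /ɲ/ — it has acquired the [+nasal] feature of its neighbour.
Likewise in the remaining data: /ə/ → [ə̃] after /m/; /ɛ/ → [ɛ̃] after /n/; /ɪ/ → [ɪ̃] after /ŋ/ — each time a vowel is nasalised next to a preceding nasal.
No change occurs in [qaθɛʒɛ], [sid͡zə] because the vowel at the boundary is adjacent to an oral consonant, not a nasal (/ɛ/ next to /θ/; /ə/ next to /d͡z/).
Because the conditioning nasal is to the left of the vowel that changes, the process is progressive (perseverative).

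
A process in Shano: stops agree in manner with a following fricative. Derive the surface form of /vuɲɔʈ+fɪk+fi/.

/ʈ/ is a voiceless retroflex stop. The following trigger /f/ is a fricative, so /ʈ/ must become a fricative as well.
The voiceless retroflex fricative is [ʂ], so /ʈ/ → [ʂ].
The same rule applies at the second boundary: /k/ → [x] next to /f/.

[vuɲɔʂfɪxfi]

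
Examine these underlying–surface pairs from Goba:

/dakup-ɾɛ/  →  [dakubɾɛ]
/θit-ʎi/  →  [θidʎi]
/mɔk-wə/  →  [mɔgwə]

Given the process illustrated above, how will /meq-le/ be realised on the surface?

The data show regressive voicing assimilation: /p/ → [b] before /ɾ/; /t/ → [d] before /ʎ/; /k/ → [g] before /w/. In each pair only voicing changes, matching the following consonant, while place and manner stay constant.
The rule targets /q/ (voiceless uvular stop), which sits before the trigger /l/ (voiced).
The voiced uvular stop is [ɢ], so /q/ → [ɢ].

[meɢle]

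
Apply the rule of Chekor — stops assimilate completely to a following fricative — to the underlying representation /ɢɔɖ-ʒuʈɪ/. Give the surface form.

[ɢɔʒʒuʈɪ]

/ɖ/ is the segment targeted by the rule; it sits immediately before /ʒ/, so it assimilates completely and surfaces as [ʒ].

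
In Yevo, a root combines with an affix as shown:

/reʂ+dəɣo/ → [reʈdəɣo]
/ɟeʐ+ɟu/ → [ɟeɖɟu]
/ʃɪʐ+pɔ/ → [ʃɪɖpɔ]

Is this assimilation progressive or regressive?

regressive

Underlying /ʂ/ is realised as [ʈ] next to /d/; /d/ itself does not change.
The change fricative → stop matches the manner of the following /d/, identifying this as manner assimilation.
The other alternating forms pattern the same way: /ʐ/ → [ɖ] before /ɟ/ (fricative → stop, matching a stop); /ʐ/ → [ɖ] before /p/ (fricative → stop, matching a stop) — only manner changes, and always toward the following segment.
Since the segment that changes precedes the conditioning segment, the assimilation is regressive.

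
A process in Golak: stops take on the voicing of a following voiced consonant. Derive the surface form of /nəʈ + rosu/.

[nəɖrosu]

/ʈ/ is a voiceless retroflex stop. The following trigger /r/ is voiced, so /ʈ/ must become voiced as well.
A voiced retroflex stop is [ɖ], so the surface segment is [ɖ].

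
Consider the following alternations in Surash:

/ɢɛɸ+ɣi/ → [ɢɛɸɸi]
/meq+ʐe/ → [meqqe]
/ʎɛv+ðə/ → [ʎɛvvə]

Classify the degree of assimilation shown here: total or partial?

total assimilation

Underlying /ɣ/ is realised as [ɸ] next to /ɸ/; /ɸ/ itself does not change.
The output [ɸ] is identical to the trigger /ɸ/ — every feature (place, manner, voicing) has been copied — so this is total assimilation.
The remaining alternations confirm this: /ʐ/ → [q] after /q/; /ð/ → [v] after /v/ — in each case the output is a copy of the preceding consonant.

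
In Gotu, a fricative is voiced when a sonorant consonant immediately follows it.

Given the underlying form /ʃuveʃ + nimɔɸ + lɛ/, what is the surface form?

[ʃuveʒnimɔβlɛ]

/ʃ/ is a voiceless postalveolar fricative. The following trigger /n/ is voiced, so /ʃ/ must become voiced as well.
Changing only its voicing to voiced gives [ʒ] — the voiced postalveolar fricative.
The same rule applies at the second boundary: /ɸ/ → [β] next to /l/.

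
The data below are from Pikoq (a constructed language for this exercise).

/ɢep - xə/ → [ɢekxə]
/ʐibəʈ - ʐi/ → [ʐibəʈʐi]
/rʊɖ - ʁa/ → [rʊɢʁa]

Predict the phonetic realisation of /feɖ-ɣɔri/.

[fegɣɔri]

The data show regressive place assimilation: /p/ → [k] before /x/; /ɖ/ → [ɢ] before /ʁ/. In each pair only place changes, matching the following consonant, while manner and voice stay constant.
Nothing changes in [ʐibəʈʐi]: there the adjacent consonants already agree in place (/ʈ/ and /ʐ/ are both retroflex), so this form is consistent with the same rule.
/ɖ/ is a voiced retroflex stop. The following trigger /ɣ/ is velar, so /ɖ/ must become velar as well.
A voiced velar stop is [g], so the surface segment is [g].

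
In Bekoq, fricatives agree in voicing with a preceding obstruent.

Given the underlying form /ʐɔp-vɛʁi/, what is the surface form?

[ʐɔpfɛʁi]

The rule targets /v/ (voiced labiodental fricative), which sits after the trigger /p/ (voiceless).
A voiceless labiodental fricative is [f], so the surface segment is [f].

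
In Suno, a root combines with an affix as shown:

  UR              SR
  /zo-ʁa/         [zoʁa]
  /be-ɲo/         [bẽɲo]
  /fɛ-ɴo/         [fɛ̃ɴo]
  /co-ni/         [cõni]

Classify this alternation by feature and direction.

The vowel /e/ surfaces as nasalised [ẽ] next to the following nasal /ɲ/ — it has acquired the [+nasal] feature of its neighbour.
The other forms show the same pattern: /ɛ/ → [ɛ̃] before /ɴ/; /o/ → [õ] before /n/ — each time a vowel is nasalised next to a following nasal.
No change occurs in [zoʁa] because the vowel at the boundary is adjacent to an oral consonant, not a nasal (/o/ next to /ʁ/).
Because the conditioning nasal is to the right of the vowel that changes, the process is regressive (anticipatory).

regressive nasality assimilation (vowel nasalisation)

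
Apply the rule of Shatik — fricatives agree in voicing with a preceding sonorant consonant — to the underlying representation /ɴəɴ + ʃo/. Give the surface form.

[ɴəɴʒo]

/ʃ/ is a voiceless postalveolar fricative. The preceding trigger /ɴ/ is voiced, so /ʃ/ must become voiced as well.
A voiced postalveolar fricative is [ʒ], so the surface segment is [ʒ].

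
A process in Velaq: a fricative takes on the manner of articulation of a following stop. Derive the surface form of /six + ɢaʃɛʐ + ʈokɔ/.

/x/ is a voiceless velar fricative. The following trigger /ɢ/ is a stop, so /x/ must become a stop as well.
The voiceless velar stop is [k], so /x/ → [k].
The same rule applies at the second boundary: /ʐ/ → [ɖ] next to /ʈ/.

[sikɢaʃɛɖʈokɔ]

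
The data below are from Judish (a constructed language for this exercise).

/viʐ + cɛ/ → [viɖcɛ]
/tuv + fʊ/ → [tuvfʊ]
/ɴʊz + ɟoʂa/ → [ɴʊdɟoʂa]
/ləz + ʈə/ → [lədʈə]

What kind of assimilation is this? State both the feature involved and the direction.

regressive manner assimilation

The segment that alternates is /ʐ/, which surfaces as [ɖ] when adjacent to /c/.
The change fricative → stop matches the manner of the following /c/, identifying this as manner assimilation.
Place and voice are unchanged, so the assimilation is partial, not total.
The same holds elsewhere in the data: /z/ → [d] before /ɟ/ (fricative → stop, matching a stop); /z/ → [d] before /ʈ/ (fricative → stop, matching a stop) — only manner changes, and always toward the following segment.
No alternation appears in [tuvfʊ]: there the adjacent consonants already agree in manner (/v/ and /f/ are both fricatives), so this form is consistent with the same rule.
The trigger is the following segment, so the direction is regressive (anticipatory).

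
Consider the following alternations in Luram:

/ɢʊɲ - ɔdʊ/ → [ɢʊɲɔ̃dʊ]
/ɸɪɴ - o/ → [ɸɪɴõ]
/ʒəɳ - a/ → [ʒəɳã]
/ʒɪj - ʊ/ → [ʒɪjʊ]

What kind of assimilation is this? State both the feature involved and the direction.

The vowel /ɔ/ surfaces as nasalised [ɔ̃] next to the preceding nasal /ɲ/ — it has acquired the [+nasal] feature of its neighbour.
Likewise in the remaining data: /o/ → [õ] after /ɴ/; /a/ → [ã] after /ɳ/ — each time a vowel is nasalised next to a preceding nasal.
No change occurs in [ʒɪjʊ] because the vowel at the boundary is adjacent to an oral consonant, not a nasal (/ʊ/ next to /j/).
Because the conditioning nasal is to the left of the vowel that changes, the process is progressive (perseverative).

progressive nasality assimilation (vowel nasalisation)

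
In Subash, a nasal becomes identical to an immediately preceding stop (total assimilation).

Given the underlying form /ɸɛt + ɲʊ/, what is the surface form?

/ɲ/ is the segment targeted by the rule; it sits immediately after /t/, so it assimilates completely and surfaces as [t].

[ɸɛttʊ]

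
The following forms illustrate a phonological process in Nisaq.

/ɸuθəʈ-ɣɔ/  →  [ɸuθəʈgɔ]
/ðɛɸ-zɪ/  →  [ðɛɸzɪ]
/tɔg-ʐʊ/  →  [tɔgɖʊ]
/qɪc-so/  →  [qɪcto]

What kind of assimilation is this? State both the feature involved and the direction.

progressive manner assimilation

The segment that alternates is /ɣ/, which surfaces as [g] when adjacent to /ʈ/.
/ɣ/ is a fricative while /ʈ/ is a stop; the output [g] is a stop, matching the trigger — so the feature that spreads is manner.
Place and voice are unchanged, so the assimilation is partial, not total.
The other alternating forms pattern the same way: /ʐ/ → [ɖ] after /g/ (fricative → stop, matching a stop); /s/ → [t] after /c/ (fricative → stop, matching a stop) — only manner changes, and always toward the preceding segment.
Nothing changes in [ðɛɸzɪ]: there the adjacent consonants already agree in manner (/z/ and /ɸ/ are both fricatives), so this form is consistent with the same rule.
The trigger is the preceding segment, so the direction is progressive (perseverative).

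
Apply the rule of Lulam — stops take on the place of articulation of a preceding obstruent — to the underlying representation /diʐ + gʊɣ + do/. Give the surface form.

[diʐɖʊɣgo]

/g/ is a voiced velar stop. The preceding trigger /ʐ/ is retroflex, so /g/ must become retroflex as well.
Changing only its place to retroflex gives [ɖ] — the voiced retroflex stop.
At the second juncture, /d/ likewise becomes [g] adjacent to /ɣ/.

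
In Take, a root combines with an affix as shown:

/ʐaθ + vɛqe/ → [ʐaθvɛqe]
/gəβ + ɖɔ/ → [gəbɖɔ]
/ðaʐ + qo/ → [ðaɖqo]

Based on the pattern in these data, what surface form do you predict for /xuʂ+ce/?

[xuʈce]

The data show regressive manner assimilation: /β/ → [b] before /ɖ/; /ʐ/ → [ɖ] before /q/. In each pair only manner changes, matching the following consonant, while place and voice stay constant.
Nothing changes in [ʐaθvɛqe]: there the adjacent consonants already agree in manner (/θ/ and /v/ are both fricatives), so this form is consistent with the same rule.
/ʂ/ is a voiceless retroflex fricative. The following trigger /c/ is a stop, so /ʂ/ must become a stop as well.
The voiceless retroflex stop is [ʈ], so /ʂ/ → [ʈ].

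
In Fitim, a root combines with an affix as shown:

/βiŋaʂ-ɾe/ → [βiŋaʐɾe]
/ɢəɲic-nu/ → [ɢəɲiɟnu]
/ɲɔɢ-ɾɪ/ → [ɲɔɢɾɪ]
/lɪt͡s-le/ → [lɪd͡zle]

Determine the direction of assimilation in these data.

regressive

Underlying /ʂ/ is realised as [ʐ] next to /ɾ/; /ɾ/ itself does not change.
The change voiceless → voiced matches the voicing of the following /ɾ/, identifying this as voicing assimilation.
Checking the remaining alternations: /c/ → [ɟ] before /n/ (voiceless → voiced, matching voiced); /t͡s/ → [d͡z] before /l/ (voiceless → voiced, matching voiced) — only voicing changes, and always toward the following segment.
Nothing changes in [ɲɔɢɾɪ]: there the adjacent consonants already agree in voicing (/ɢ/ and /ɾ/ are both voiced), so this form is consistent with the same rule.
The trigger is the following segment, so the direction is regressive (anticipatory).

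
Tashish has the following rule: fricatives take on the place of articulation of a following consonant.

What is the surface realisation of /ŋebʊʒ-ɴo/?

[ŋebʊʁɴo]

/ʒ/ is a voiced postalveolar fricative. The following trigger /ɴ/ is uvular, so /ʒ/ must become uvular as well.
Changing only its place to uvular gives [ʁ] — the voiced uvular fricative.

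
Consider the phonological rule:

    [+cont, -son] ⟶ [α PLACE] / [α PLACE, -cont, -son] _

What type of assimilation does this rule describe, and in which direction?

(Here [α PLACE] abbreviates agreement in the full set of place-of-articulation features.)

progressive place assimilation

The shared variable α links the value of the place features (abbreviated [PLACE]) on the target to the same value on the neighbouring segment, so place is the feature that assimilates.
Since the environment is written before the underscore, the trigger precedes the target; the direction is progressive.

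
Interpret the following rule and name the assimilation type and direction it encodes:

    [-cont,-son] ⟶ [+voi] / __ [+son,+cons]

regressive voicing assimilation

The target ([-cont,-son], stops) acquires [+voi] next to a sonorant consonant ([+son,+cons]) — it takes on the voicing of its neighbour, so the feature that spreads is voicing.
The conditioning segment sits to the right of the focus bar, meaning the trigger follows the segment that changes — regressive assimilation.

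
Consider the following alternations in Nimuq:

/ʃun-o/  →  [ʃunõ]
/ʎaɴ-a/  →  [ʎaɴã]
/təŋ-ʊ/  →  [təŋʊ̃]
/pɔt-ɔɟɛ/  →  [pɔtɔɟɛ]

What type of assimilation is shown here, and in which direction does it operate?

progressive nasality assimilation (vowel nasalisation)

The vowel /o/ surfaces as nasalised [õ] next to the preceding nasal /n/ — it has acquired the [+nasal] feature of its neighbour.
Likewise in the remaining data: /a/ → [ã] after /ɴ/; /ʊ/ → [ʊ̃] after /ŋ/ — each time a vowel is nasalised next to a preceding nasal.
No change occurs in [pɔtɔɟɛ] because the vowel at the boundary is adjacent to an oral consonant, not a nasal (/ɔ/ next to /t/).
Because the conditioning nasal is to the left of the vowel that changes, the process is progressive (perseverative).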